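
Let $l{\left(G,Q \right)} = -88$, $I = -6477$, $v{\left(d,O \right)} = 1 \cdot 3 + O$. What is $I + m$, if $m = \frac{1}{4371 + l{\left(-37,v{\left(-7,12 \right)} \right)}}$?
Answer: $- \frac{27740990}{4283} \approx -6477.0$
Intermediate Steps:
$v{\left(d,O \right)} = 3 + O$
$m = \frac{1}{4283}$ ($m = \frac{1}{4371 - 88} = \frac{1}{4283} \approx 0.00023348$)
$I + m = -6477 + \frac{1}{4283} = - \frac{27740990}{4283}$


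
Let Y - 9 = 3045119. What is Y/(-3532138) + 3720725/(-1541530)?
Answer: -1783627032589/544489669114 ≈ -3.2758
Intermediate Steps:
Y = 3045128 (Y = 9 + 3045119 = 3045128)
Y/(-3532138) + 3720725/(-1541530) = 3045128/(-3532138) + 3720725/(-1541530) = 3045128*(-1/3532138) + 3720725*(-1/1541530) = -1522564/1766069 - 744145/308306 = -1783627032589/544489669114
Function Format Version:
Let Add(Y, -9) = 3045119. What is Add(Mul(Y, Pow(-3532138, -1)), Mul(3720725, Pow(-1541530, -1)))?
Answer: Rational(-1783627032589, 544489669114) ≈ -3.2758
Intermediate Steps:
Y = 3045128 (Y = Add(9, 3045119) = 3045128)
Add(Mul(Y, Pow(-3532138, -1)), Mul(3720725, Pow(-1541530, -1))) = Add(Mul(3045128, Pow(-3532138, -1)), Mul(3720725, Pow(-1541530, -1))) = Add(Mul(3045128, Rational(-1, 3532138)), Mul(3720725, Rational(-1, 1541530))) = Add(Rational(-1522564, 1766069), Rational(-744145, 308306)) = Rational(-1783627032589, 544489669114)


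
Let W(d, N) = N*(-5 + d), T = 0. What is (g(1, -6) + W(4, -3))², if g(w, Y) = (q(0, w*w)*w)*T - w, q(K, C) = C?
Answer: 4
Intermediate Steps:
g(w, Y) = -w (g(w, Y) = ((w*w)*w)*0 - w = (w²*w)*0 - w = w³*0 - w = 0 - w = -w)
(g(1, -6) + W(4, -3))² = (-1*1 - 3*(-5 + 4))² = (-1 - 3*(-1))² = (-1 + 3)² = 2² = 4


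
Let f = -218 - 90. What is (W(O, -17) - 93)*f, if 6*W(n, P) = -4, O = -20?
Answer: 86548/3 ≈ 28849.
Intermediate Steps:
W(n, P) = -⅔ (W(n, P) = (⅙)*(-4) = -⅔)
f = -308
(W(O, -17) - 93)*f = (-⅔ - 93)*(-308) = -281/3*(-308) = 86548/3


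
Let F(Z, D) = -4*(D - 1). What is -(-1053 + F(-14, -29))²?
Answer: -870489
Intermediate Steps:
F(Z, D) = 4 - 4*D (F(Z, D) = -4*(-1 + D) = 4 - 4*D)
-(-1053 + F(-14, -29))² = -(-1053 + (4 - 4*(-29)))² = -(-1053 + (4 + 116))² = -(-1053 + 120)² = -1*(-933)² = -1*870489 = -870489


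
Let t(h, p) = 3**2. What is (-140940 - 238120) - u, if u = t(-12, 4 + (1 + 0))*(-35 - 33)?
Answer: -378448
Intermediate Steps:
t(h, p) = 9
u = -612 (u = 9*(-35 - 33) = 9*(-68) = -612)
(-140940 - 238120) - u = (-140940 - 238120) - 1*(-612) = -379060 + 612 = -378448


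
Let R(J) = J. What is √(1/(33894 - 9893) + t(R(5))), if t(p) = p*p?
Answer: √14401224026/24001 ≈ 5.0000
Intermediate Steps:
t(p) = p²
√(1/(33894 - 9893) + t(R(5))) = √(1/(33894 - 9893) + 5²) = √(1/24001 + 25) = √(600026/24001) = √14401224026/24001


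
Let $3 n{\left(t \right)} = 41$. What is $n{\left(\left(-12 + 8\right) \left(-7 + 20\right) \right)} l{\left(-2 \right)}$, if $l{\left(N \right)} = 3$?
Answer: $41$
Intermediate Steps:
$n{\left(t \right)} = \frac{41}{3}$ ($n{\left(t \right)} = \frac{1}{3} \cdot 41 = \frac{41}{3}$)
$n{\left(\left(-12 + 8\right) \left(-7 + 20\right) \right)} l{\left(-2 \right)} = \frac{41}{3} \cdot 3 = 41$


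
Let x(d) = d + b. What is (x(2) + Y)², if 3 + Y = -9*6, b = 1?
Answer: 2916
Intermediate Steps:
x(d) = 1 + d (x(d) = d + 1 = 1 + d)
Y = -57 (Y = -3 - 9*6 = -3 - 54 = -57)
(x(2) + Y)² = ((1 + 2) - 57)² = (3 - 57)² = (-54)² = 2916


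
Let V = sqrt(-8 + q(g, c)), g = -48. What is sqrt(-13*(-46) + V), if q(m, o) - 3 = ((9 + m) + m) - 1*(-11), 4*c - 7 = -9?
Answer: sqrt(598 + 9*I) ≈ 24.455 + 0.184*I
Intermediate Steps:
c = -1/2 (c = 7/4 + (1/4)*(-9) = 7/4 - 9/4 = -1/2 ≈ -0.50000)
q(m, o) = 23 + 2*m (q(m, o) = 3 + (((9 + m) + m) - 1*(-11)) = 3 + ((9 + 2*m) + 11) = 3 + (20 + 2*m) = 23 + 2*m)
V = 9*I (V = sqrt(-8 + (23 + 2*(-48))) = sqrt(-8 + (23 - 96)) = sqrt(-8 - 73) = sqrt(-81) = 9*I ≈ 9.0*I)
sqrt(-13*(-46) + V) = sqrt(-13*(-46) + 9*I) = sqrt(598 + 9*I)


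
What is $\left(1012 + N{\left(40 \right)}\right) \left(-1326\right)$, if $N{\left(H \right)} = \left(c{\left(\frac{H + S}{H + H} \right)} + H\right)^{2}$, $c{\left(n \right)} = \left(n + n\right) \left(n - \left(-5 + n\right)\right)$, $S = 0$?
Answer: $-4027062$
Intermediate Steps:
$c{\left(n \right)} = 10 n$ ($c{\left(n \right)} = 2 n 5 = 10 n$)
$N{\left(H \right)} = \left(5 + H\right)^{2}$ ($N{\left(H \right)} = \left(10 \frac{H + 0}{H + H} + H\right)^{2} = \left(10 \frac{H}{2 H} + H\right)^{2} = \left(10 H \frac{1}{2 H} + H\right)^{2} = \left(10 \cdot \frac{1}{2} + H\right)^{2} = \left(5 + H\right)^{2}$)
$\left(1012 + N{\left(40 \right)}\right) \left(-1326\right) = \left(1012 + \left(5 + 40\right)^{2}\right) \left(-1326\right) = \left(1012 + 45^{2}\right) \left(-1326\right) = \left(1012 + 2025\right) \left(-1326\right) = 3037 \left(-1326\right) = -4027062$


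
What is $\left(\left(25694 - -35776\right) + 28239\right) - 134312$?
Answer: $-44603$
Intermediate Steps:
$\left(\left(25694 - -35776\right) + 28239\right) - 134312 = \left(\left(25694 + 35776\right) + 28239\right) - 134312 = \left(61470 + 28239\right) - 134312 = 89709 - 134312 = -44603$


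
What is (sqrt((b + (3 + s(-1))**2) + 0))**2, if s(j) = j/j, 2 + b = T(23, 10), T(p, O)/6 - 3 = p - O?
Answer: 110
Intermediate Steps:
T(p, O) = 18 - 6*O + 6*p (T(p, O) = 18 + 6*(p - O) = 18 + (-6*O + 6*p) = 18 - 6*O + 6*p)
b = 94 (b = -2 + (18 - 6*10 + 6*23) = -2 + (18 - 60 + 138) = -2 + 96 = 94)
s(j) = 1
(sqrt((b + (3 + s(-1))**2) + 0))**2 = (sqrt((94 + (3 + 1)**2) + 0))**2 = (sqrt((94 + 4**2) + 0))**2 = (sqrt((94 + 16) + 0))**2 = (sqrt(110 + 0))**2 = (sqrt(110))**2 = 110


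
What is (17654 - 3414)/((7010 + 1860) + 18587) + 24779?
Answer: 680371243/27457 ≈ 24780.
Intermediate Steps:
(17654 - 3414)/((7010 + 1860) + 18587) + 24779 = 14240/(8870 + 18587) + 24779 = 14240/27457 + 24779 = 680371243/27457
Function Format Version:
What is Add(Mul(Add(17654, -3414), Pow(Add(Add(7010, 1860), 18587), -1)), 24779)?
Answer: Rational(680371243, 27457) ≈ 24780.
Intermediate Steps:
Add(Mul(Add(17654, -3414), Pow(Add(Add(7010, 1860), 18587), -1)), 24779) = Add(Mul(14240, Pow(Add(8870, 18587), -1)), 24779) = Add(Mul(14240, Pow(27457, -1)), 24779) = Add(Mul(14240, Rational(1, 27457)), 24779) = Add(Rational(14240, 27457), 24779) = Rational(680371243, 27457)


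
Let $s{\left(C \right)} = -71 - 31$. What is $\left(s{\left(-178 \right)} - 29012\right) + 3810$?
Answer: $-25304$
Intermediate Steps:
$s{\left(C \right)} = -102$ ($s{\left(C \right)} = -71 - 31 = -102$)
$\left(s{\left(-178 \right)} - 29012\right) + 3810 = \left(-102 - 29012\right) + 3810 = -29114 + 3810 = -25304$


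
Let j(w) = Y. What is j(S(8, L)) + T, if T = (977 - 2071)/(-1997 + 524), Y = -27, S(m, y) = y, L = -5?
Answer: -38677/1473 ≈ -26.257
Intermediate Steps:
j(w) = -27
T = 1094/1473 (T = -1094/(-1473) = -1094*(-1/1473) = 1094/1473 ≈ 0.74270)
j(S(8, L)) + T = -27 + 1094/1473 = -38677/1473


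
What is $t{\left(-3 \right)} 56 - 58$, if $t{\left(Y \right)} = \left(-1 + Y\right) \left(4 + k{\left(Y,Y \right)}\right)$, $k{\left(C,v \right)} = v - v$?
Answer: $-954$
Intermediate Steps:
$k{\left(C,v \right)} = 0$
$t{\left(Y \right)} = -4 + 4 Y$ ($t{\left(Y \right)} = \left(-1 + Y\right) \left(4 + 0\right) = \left(-1 + Y\right) 4 = -4 + 4 Y$)
$t{\left(-3 \right)} 56 - 58 = \left(-4 + 4 \left(-3\right)\right) 56 - 58 = \left(-4 - 12\right) 56 - 58 = \left(-16\right) 56 - 58 = -896 - 58 = -954$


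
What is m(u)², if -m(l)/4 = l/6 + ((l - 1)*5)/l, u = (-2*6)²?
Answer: 17397241/1296 ≈ 13424.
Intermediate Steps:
u = 144 (u = (-12)² = 144)
m(l) = -2*l/3 - 4*(-5 + 5*l)/l (m(l) = -4*(l/6 + ((l - 1)*5)/l) = -4*(l*(⅙) + ((-1 + l)*5)/l) = -4*(l/6 + (-5 + 5*l)/l) = -2*l/3 - 4*(-5 + 5*l)/l)
m(u)² = (-20 + 20/144 - ⅔*144)² = (-20 + 20*(1/144) - 96)² = (-20 + 5/36 - 96)² = (-4171/36)² = 17397241/1296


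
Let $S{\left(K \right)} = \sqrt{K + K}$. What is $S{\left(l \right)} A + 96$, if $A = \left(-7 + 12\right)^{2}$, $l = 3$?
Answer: $96 + 25 \sqrt{6} \approx 157.24$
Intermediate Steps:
$S{\left(K \right)} = \sqrt{2} \sqrt{K}$ ($S{\left(K \right)} = \sqrt{2 K} = \sqrt{2} \sqrt{K}$)
$A = 25$ ($A = 5^{2} = 25$)
$S{\left(l \right)} A + 96 = \sqrt{2} \sqrt{3} \cdot 25 + 96 = \sqrt{6} \cdot 25 + 96 = 25 \sqrt{6} + 96 = 96 + 25 \sqrt{6}$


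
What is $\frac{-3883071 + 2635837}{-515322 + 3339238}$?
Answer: $- \frac{623617}{1411958} \approx -0.44167$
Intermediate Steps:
$\frac{-3883071 + 2635837}{-515322 + 3339238} = - \frac{1247234}{2823916} = \left(-1247234\right) \frac{1}{2823916} = - \frac{623617}{1411958}$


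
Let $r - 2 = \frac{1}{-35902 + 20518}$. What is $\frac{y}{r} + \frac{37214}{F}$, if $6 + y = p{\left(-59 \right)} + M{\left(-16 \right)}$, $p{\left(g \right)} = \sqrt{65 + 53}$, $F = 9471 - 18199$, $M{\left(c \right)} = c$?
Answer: $- \frac{186315331}{12206108} + \frac{15384 \sqrt{118}}{30767} \approx -9.8325$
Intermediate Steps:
$F = -8728$ ($F = 9471 - 18199 = -8728$)
$p{\left(g \right)} = \sqrt{118}$
$r = \frac{30767}{15384}$ ($r = 2 + \frac{1}{-35902 + 20518} = 2 + \frac{1}{-15384} = 2 - \frac{1}{15384} = \frac{30767}{15384} \approx 1.9999$)
$y = -22 + \sqrt{118}$ ($y = -6 - \left(16 - \sqrt{118}\right) = -22 + \sqrt{118} \approx -11.137$)
$\frac{y}{r} + \frac{37214}{F} = \frac{-22 + \sqrt{118}}{\frac{30767}{15384}} + \frac{37214}{-8728} = \left(-22 + \sqrt{118}\right) \frac{15384}{30767} + 37214 \left(- \frac{1}{8728}\right) = \left(- \frac{30768}{2797} + \frac{15384 \sqrt{118}}{30767}\right) - \frac{18607}{4364} = - \frac{186315331}{12206108} + \frac{15384 \sqrt{118}}{30767}$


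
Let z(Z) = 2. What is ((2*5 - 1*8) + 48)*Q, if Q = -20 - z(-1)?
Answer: -1100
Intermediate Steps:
Q = -22 (Q = -20 - 1*2 = -20 - 2 = -22)
((2*5 - 1*8) + 48)*Q = ((2*5 - 1*8) + 48)*(-22) = ((10 - 8) + 48)*(-22) = (2 + 48)*(-22) = 50*(-22) = -1100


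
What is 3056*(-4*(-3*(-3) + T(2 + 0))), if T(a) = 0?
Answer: -110016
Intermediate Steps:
3056*(-4*(-3*(-3) + T(2 + 0))) = 3056*(-4*(-3*(-3) + 0)) = 3056*(-4*(9 + 0)) = 3056*(-4*9) = 3056*(-36) = -110016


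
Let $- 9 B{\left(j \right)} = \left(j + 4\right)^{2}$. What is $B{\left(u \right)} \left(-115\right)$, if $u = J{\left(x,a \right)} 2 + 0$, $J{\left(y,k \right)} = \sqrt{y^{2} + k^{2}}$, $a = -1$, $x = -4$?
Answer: $\frac{3220}{3} + \frac{1840 \sqrt{17}}{9} \approx 1916.3$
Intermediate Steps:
$J{\left(y,k \right)} = \sqrt{k^{2} + y^{2}}$
$u = 2 \sqrt{17}$ ($u = \sqrt{\left(-1\right)^{2} + \left(-4\right)^{2}} \cdot 2 + 0 = \sqrt{1 + 16} \cdot 2 + 0 = \sqrt{17} \cdot 2 + 0 = 2 \sqrt{17} + 0 = 2 \sqrt{17} \approx 8.2462$)
$B{\left(j \right)} = - \frac{\left(4 + j\right)^{2}}{9}$ ($B{\left(j \right)} = - \frac{\left(j + 4\right)^{2}}{9} = - \frac{\left(4 + j\right)^{2}}{9}$)
$B{\left(u \right)} \left(-115\right) = - \frac{\left(4 + 2 \sqrt{17}\right)^{2}}{9} \left(-115\right) = \frac{115 \left(4 + 2 \sqrt{17}\right)^{2}}{9}$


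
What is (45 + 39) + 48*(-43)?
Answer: -1980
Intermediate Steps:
(45 + 39) + 48*(-43) = 84 - 2064 = -1980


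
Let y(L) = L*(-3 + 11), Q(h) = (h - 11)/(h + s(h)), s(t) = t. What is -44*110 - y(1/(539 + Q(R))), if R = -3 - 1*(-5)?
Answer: -10391512/2147 ≈ -4840.0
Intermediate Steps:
R = 2 (R = -3 + 5 = 2)
Q(h) = (-11 + h)/(2*h) (Q(h) = (h - 11)/(h + h) = (-11 + h)/((2*h)) = (-11 + h)*(1/(2*h)) = (-11 + h)/(2*h))
y(L) = 8*L (y(L) = L*8 = 8*L)
-44*110 - y(1/(539 + Q(R))) = -44*110 - 8/(539 + (1/2)*(-11 + 2)/2) = -4840 - 8/(539 + (1/2)*(1/2)*(-9)) = -4840 - 8/(539 - 9/4) = -4840 - 8/2147/4 = -4840 - 8*4/2147 = -4840 - 1*32/2147 = -4840 - 32/2147 = -10391512/2147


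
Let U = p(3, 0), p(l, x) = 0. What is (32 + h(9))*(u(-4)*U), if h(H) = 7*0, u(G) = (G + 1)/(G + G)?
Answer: 0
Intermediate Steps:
u(G) = (1 + G)/(2*G) (u(G) = (1 + G)/((2*G)) = (1 + G)*(1/(2*G)) = (1 + G)/(2*G))
h(H) = 0
U = 0
(32 + h(9))*(u(-4)*U) = (32 + 0)*(((½)*(1 - 4)/(-4))*0) = 32*(((½)*(-¼)*(-3))*0) = 32*((3/8)*0) = 32*0 = 0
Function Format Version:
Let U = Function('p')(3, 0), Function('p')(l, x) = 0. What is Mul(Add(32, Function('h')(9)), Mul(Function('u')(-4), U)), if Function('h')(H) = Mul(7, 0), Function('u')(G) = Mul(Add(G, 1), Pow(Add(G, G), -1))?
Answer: 0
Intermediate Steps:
Function('u')(G) = Mul(Rational(1, 2), Pow(G, -1), Add(1, G)) (Function('u')(G) = Mul(Add(1, G), Pow(Mul(2, G), -1)) = Mul(Add(1, G), Mul(Rational(1, 2), Pow(G, -1))) = Mul(Rational(1, 2), Pow(G, -1), Add(1, G)))
Function('h')(H) = 0
U = 0
Mul(Add(32, Function('h')(9)), Mul(Function('u')(-4), U)) = Mul(Add(32, 0), Mul(Mul(Rational(1, 2), Pow(-4, -1), Add(1, -4)), 0)) = Mul(32, Mul(Mul(Rational(1, 2), Rational(-1, 4), -3), 0)) = Mul(32, Mul(Rational(3, 8), 0)) = Mul(32, 0) = 0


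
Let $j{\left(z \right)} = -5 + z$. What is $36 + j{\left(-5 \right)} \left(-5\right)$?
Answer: $86$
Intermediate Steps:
$36 + j{\left(-5 \right)} \left(-5\right) = 36 + \left(-5 - 5\right) \left(-5\right) = 36 - -50 = 36 + 50 = 86$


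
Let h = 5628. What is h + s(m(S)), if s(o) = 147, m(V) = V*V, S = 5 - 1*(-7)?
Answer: 5775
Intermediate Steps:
S = 12 (S = 5 + 7 = 12)
m(V) = V²
h + s(m(S)) = 5628 + 147 = 5775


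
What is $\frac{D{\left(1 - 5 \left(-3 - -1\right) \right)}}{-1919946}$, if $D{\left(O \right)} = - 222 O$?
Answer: $\frac{407}{319991} \approx 0.0012719$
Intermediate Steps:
$\frac{D{\left(1 - 5 \left(-3 - -1\right) \right)}}{-1919946} = \frac{\left(-222\right) \left(1 - 5 \left(-3 - -1\right)\right)}{-1919946} = - 222 \left(1 - 5 \left(-3 + 1\right)\right) \left(- \frac{1}{1919946}\right) = - 222 \left(1 - -10\right) \left(- \frac{1}{1919946}\right) = - 222 \left(1 + 10\right) \left(- \frac{1}{1919946}\right) = \left(-222\right) 11 \left(- \frac{1}{1919946}\right) = \left(-2442\right) \left(- \frac{1}{1919946}\right) = \frac{407}{319991}$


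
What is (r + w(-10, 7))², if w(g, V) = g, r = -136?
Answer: 21316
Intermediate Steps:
(r + w(-10, 7))² = (-136 - 10)² = (-146)² = 21316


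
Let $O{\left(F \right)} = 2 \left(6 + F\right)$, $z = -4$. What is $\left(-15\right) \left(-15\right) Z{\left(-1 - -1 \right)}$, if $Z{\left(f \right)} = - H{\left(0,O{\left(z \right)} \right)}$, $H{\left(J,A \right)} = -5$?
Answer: $1125$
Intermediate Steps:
$O{\left(F \right)} = 12 + 2 F$
$Z{\left(f \right)} = 5$ ($Z{\left(f \right)} = \left(-1\right) \left(-5\right) = 5$)
$\left(-15\right) \left(-15\right) Z{\left(-1 - -1 \right)} = \left(-15\right) \left(-15\right) 5 = 225 \cdot 5 = 1125$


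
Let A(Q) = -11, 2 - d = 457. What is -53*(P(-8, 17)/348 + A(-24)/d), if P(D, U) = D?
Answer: -2491/39585 ≈ -0.062928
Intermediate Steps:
d = -455 (d = 2 - 1*457 = 2 - 457 = -455)
-53*(P(-8, 17)/348 + A(-24)/d) = -53*(-8/348 - 11/(-455)) = -53*(-8*1/348 - 11*(-1/455)) = -53*(-2/87 + 11/455) = -53*47/39585 = -2491/39585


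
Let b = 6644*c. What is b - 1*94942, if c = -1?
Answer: -101586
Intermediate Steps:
b = -6644 (b = 6644*(-1) = -6644)
b - 1*94942 = -6644 - 1*94942 = -6644 - 94942 = -101586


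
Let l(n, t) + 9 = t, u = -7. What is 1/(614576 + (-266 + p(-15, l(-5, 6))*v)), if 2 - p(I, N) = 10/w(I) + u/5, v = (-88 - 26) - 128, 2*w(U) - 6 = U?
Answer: 45/27582724 ≈ 1.6315e-6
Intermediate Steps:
l(n, t) = -9 + t
w(U) = 3 + U/2
v = -242 (v = -114 - 128 = -242)
p(I, N) = 17/5 - 10/(3 + I/2) (p(I, N) = 2 - (10/(3 + I/2) - 7/5) = 2 - (-7/5 + 10/(3 + I/2)) = 2 + (7/5 - 10/(3 + I/2)) = 17/5 - 10/(3 + I/2))
1/(614576 + (-266 + p(-15, l(-5, 6))*v)) = 1/(614576 + (-266 + ((2 + 17*(-15))/(5*(6 - 15)))*(-242))) = 1/(614576 + (-266 + ((⅕)*(2 - 255)/(-9))*(-242))) = 1/(614576 + (-266 + ((⅕)*(-⅑)*(-253))*(-242))) = 1/(614576 + (-266 + (253/45)*(-242))) = 1/(614576 + (-266 - 61226/45)) = 1/(614576 - 73196/45) = 1/(27582724/45) = 45/27582724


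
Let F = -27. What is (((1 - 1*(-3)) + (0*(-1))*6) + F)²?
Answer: 529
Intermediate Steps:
(((1 - 1*(-3)) + (0*(-1))*6) + F)² = (((1 - 1*(-3)) + (0*(-1))*6) - 27)² = (((1 + 3) + 0*6) - 27)² = ((4 + 0) - 27)² = (4 - 27)² = (-23)² = 529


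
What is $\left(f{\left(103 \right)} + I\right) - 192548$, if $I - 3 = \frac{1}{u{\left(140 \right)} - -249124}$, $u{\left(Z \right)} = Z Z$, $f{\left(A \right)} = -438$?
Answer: $- \frac{51859163691}{268724} \approx -1.9298 \cdot 10^{5}$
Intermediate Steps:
$u{\left(Z \right)} = Z^{2}$
$I = \frac{806173}{268724}$ ($I = 3 + \frac{1}{140^{2} - -249124} = 3 + \frac{1}{19600 + 249124} = 3 + \frac{1}{268724} = \frac{806173}{268724} \approx 3.0$)
$\left(f{\left(103 \right)} + I\right) - 192548 = \left(-438 + \frac{806173}{268724}\right) - 192548 = - \frac{116894939}{268724} - 192548 = - \frac{51859163691}{268724}$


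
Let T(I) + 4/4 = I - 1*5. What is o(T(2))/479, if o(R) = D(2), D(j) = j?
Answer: 2/479 ≈ 0.0041754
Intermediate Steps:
T(I) = -6 + I (T(I) = -1 + (I - 1*5) = -1 + (I - 5) = -1 + (-5 + I) = -6 + I)
o(R) = 2
o(T(2))/479 = 2/479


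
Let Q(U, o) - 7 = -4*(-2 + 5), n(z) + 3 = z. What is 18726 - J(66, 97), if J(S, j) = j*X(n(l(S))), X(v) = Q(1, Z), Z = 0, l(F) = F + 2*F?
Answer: 19211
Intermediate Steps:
l(F) = 3*F
n(z) = -3 + z
Q(U, o) = -5 (Q(U, o) = 7 - 4*(-2 + 5) = 7 - 4*3 = 7 - 12 = -5)
X(v) = -5
J(S, j) = -5*j (J(S, j) = j*(-5) = -5*j)
18726 - J(66, 97) = 18726 - (-5)*97 = 18726 - 1*(-485) = 18726 + 485 = 19211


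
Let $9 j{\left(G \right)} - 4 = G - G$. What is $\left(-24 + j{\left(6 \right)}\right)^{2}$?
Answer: $\frac{44944}{81} \approx 554.86$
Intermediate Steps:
$j{\left(G \right)} = \frac{4}{9}$ ($j{\left(G \right)} = \frac{4}{9} + \frac{G - G}{9} = \frac{4}{9} + \frac{1}{9} \cdot 0 = \frac{4}{9} + 0 = \frac{4}{9}$)
$\left(-24 + j{\left(6 \right)}\right)^{2} = \left(-24 + \frac{4}{9}\right)^{2} = \left(- \frac{212}{9}\right)^{2} = \frac{44944}{81}$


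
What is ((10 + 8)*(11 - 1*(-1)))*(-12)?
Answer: -2592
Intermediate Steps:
((10 + 8)*(11 - 1*(-1)))*(-12) = (18*(11 + 1))*(-12) = (18*12)*(-12) = 216*(-12) = -2592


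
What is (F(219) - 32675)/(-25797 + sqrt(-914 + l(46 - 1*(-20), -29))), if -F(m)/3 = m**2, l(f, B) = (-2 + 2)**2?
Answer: 4554666726/665486123 + 176558*I*sqrt(914)/665486123 ≈ 6.8441 + 0.0080209*I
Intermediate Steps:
l(f, B) = 0 (l(f, B) = 0**2 = 0)
F(m) = -3*m**2
(F(219) - 32675)/(-25797 + sqrt(-914 + l(46 - 1*(-20), -29))) = (-3*219**2 - 32675)/(-25797 + sqrt(-914 + 0)) = (-3*47961 - 32675)/(-25797 + sqrt(-914)) = (-143883 - 32675)/(-25797 + I*sqrt(914)) = -176558/(-25797 + I*sqrt(914))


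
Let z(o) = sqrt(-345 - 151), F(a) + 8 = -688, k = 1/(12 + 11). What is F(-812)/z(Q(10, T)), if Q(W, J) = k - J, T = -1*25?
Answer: 174*I*sqrt(31)/31 ≈ 31.251*I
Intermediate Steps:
T = -25
k = 1/23 ≈ 0.043478
F(a) = -696 (F(a) = -8 - 688 = -696)
Q(W, J) = 1/23 - J
z(o) = 4*I*sqrt(31) (z(o) = sqrt(-496) = 4*I*sqrt(31))
F(-812)/z(Q(10, T)) = -696*(-I*sqrt(31)/124) = -(-174)*I*sqrt(31)/31 = 174*I*sqrt(31)/31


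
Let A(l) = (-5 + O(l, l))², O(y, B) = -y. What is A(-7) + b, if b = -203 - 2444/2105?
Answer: -421339/2105 ≈ -200.16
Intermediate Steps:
A(l) = (-5 - l)²
b = -429759/2105 (b = -203 - 2444*1/2105 = -203 - 2444/2105 = -429759/2105 ≈ -204.16)
A(-7) + b = (5 - 7)² - 429759/2105 = (-2)² - 429759/2105 = 4 - 429759/2105 = -421339/2105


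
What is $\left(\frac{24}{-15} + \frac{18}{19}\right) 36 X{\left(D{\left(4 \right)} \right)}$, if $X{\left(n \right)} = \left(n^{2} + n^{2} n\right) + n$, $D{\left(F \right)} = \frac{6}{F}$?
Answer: $- \frac{837}{5} \approx -167.4$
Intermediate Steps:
$X{\left(n \right)} = n + n^{2} + n^{3}$ ($X{\left(n \right)} = \left(n^{2} + n^{3}\right) + n = n + n^{2} + n^{3}$)
$\left(\frac{24}{-15} + \frac{18}{19}\right) 36 X{\left(D{\left(4 \right)} \right)} = \left(\frac{24}{-15} + \frac{18}{19}\right) 36 \cdot \frac{6}{4} \left(1 + \frac{6}{4} + \left(\frac{6}{4}\right)^{2}\right) = \left(24 \left(- \frac{1}{15}\right) + 18 \cdot \frac{1}{19}\right) 36 \cdot 6 \cdot \frac{1}{4} \left(1 + 6 \cdot \frac{1}{4} + \left(6 \cdot \frac{1}{4}\right)^{2}\right) = \left(- \frac{8}{5} + \frac{18}{19}\right) 36 \frac{3 \left(1 + \frac{3}{2} + \left(\frac{3}{2}\right)^{2}\right)}{2} = \left(- \frac{62}{95}\right) 36 \frac{3 \left(1 + \frac{3}{2} + \frac{9}{4}\right)}{2} = - \frac{2232 \cdot \frac{3}{2} \cdot \frac{19}{4}}{95} = \left(- \frac{2232}{95}\right) \frac{57}{8} = - \frac{837}{5}$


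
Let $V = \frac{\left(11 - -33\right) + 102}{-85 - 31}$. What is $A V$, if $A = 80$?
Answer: $- \frac{2920}{29} \approx -100.69$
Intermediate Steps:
$V = - \frac{73}{58}$ ($V = \frac{\left(11 + 33\right) + 102}{-116} = \left(44 + 102\right) \left(- \frac{1}{116}\right) = 146 \left(- \frac{1}{116}\right) = - \frac{73}{58} \approx -1.2586$)
$A V = 80 \left(- \frac{73}{58}\right) = - \frac{2920}{29}$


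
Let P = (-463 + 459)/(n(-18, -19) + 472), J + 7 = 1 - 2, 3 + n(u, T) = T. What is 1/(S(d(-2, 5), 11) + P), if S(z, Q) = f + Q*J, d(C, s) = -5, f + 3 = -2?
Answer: -225/20927 ≈ -0.010752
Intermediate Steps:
f = -5 (f = -3 - 2 = -5)
n(u, T) = -3 + T
J = -8 (J = -7 + (1 - 2) = -7 - 1 = -8)
S(z, Q) = -5 - 8*Q (S(z, Q) = -5 + Q*(-8) = -5 - 8*Q)
P = -2/225 (P = (-463 + 459)/((-3 - 19) + 472) = -4/(-22 + 472) = -4/450 = -4*1/450 = -2/225 ≈ -0.0088889)
1/(S(d(-2, 5), 11) + P) = 1/((-5 - 8*11) - 2/225) = 1/((-5 - 88) - 2/225) = 1/(-93 - 2/225) = 1/(-20927/225) = -225/20927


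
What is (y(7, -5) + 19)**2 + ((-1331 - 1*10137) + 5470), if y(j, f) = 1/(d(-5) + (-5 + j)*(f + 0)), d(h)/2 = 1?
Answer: -361071/64 ≈ -5641.7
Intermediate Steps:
d(h) = 2 (d(h) = 2*1 = 2)
y(j, f) = 1/(2 + f*(-5 + j)) (y(j, f) = 1/(2 + (-5 + j)*(f + 0)) = 1/(2 + (-5 + j)*f) = 1/(2 + f*(-5 + j)))
(y(7, -5) + 19)**2 + ((-1331 - 1*10137) + 5470) = (1/(2 - 5*(-5) - 5*7) + 19)**2 + ((-1331 - 1*10137) + 5470) = (1/(2 + 25 - 35) + 19)**2 + ((-1331 - 10137) + 5470) = (1/(-8) + 19)**2 + (-11468 + 5470) = (-1/8 + 19)**2 - 5998 = (151/8)**2 - 5998 = 22801/64 - 5998 = -361071/64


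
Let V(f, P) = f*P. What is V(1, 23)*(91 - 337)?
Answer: -5658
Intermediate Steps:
V(f, P) = P*f
V(1, 23)*(91 - 337) = (23*1)*(91 - 337) = 23*(-246) = -5658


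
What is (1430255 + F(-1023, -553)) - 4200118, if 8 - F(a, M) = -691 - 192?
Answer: -2768972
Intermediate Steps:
F(a, M) = 891 (F(a, M) = 8 - (-691 - 192) = 8 - 1*(-883) = 8 + 883 = 891)
(1430255 + F(-1023, -553)) - 4200118 = (1430255 + 891) - 4200118 = 1431146 - 4200118 = -2768972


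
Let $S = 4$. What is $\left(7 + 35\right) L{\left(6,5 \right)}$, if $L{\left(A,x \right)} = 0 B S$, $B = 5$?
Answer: $0$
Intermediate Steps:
$L{\left(A,x \right)} = 0$ ($L{\left(A,x \right)} = 0 \cdot 5 \cdot 4 = 0 \cdot 4 = 0$)
$\left(7 + 35\right) L{\left(6,5 \right)} = \left(7 + 35\right) 0 = 42 \cdot 0 = 0$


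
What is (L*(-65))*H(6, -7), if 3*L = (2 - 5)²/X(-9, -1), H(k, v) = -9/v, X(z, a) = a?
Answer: 1755/7 ≈ 250.71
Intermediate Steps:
L = -3 (L = ((2 - 5)²/(-1))/3 = ((-3)²*(-1))/3 = (9*(-1))/3 = (⅓)*(-9) = -3)
(L*(-65))*H(6, -7) = (-3*(-65))*(-9/(-7)) = 195*(-9*(-⅐)) = 195*(9/7) = 1755/7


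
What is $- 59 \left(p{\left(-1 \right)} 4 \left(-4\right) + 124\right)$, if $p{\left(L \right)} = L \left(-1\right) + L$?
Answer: $-7316$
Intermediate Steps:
$p{\left(L \right)} = 0$ ($p{\left(L \right)} = - L + L = 0$)
$- 59 \left(p{\left(-1 \right)} 4 \left(-4\right) + 124\right) = - 59 \left(0 \cdot 4 \left(-4\right) + 124\right) = - 59 \left(0 \left(-4\right) + 124\right) = - 59 \left(0 + 124\right) = \left(-59\right) 124 = -7316$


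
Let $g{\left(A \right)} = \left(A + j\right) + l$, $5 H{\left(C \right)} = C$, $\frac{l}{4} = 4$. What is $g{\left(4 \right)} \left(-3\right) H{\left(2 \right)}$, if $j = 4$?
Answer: $- \frac{144}{5} \approx -28.8$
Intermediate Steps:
$l = 16$ ($l = 4 \cdot 4 = 16$)
$H{\left(C \right)} = \frac{C}{5}$
$g{\left(A \right)} = 20 + A$ ($g{\left(A \right)} = \left(A + 4\right) + 16 = \left(4 + A\right) + 16 = 20 + A$)
$g{\left(4 \right)} \left(-3\right) H{\left(2 \right)} = \left(20 + 4\right) \left(-3\right) \frac{1}{5} \cdot 2 = 24 \left(-3\right) \frac{2}{5} = \left(-72\right) \frac{2}{5} = - \frac{144}{5}$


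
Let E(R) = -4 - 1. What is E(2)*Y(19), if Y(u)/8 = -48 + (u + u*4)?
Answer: -1880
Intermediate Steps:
E(R) = -5
Y(u) = -384 + 40*u (Y(u) = 8*(-48 + (u + u*4)) = 8*(-48 + (u + 4*u)) = 8*(-48 + 5*u) = -384 + 40*u)
E(2)*Y(19) = -5*(-384 + 40*19) = -5*(-384 + 760) = -5*376 = -1880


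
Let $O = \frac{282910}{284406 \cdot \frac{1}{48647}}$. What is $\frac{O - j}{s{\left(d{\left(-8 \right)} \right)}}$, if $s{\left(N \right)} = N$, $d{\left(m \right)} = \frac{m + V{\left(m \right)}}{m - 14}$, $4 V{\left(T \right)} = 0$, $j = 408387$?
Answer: $- \frac{140779361734}{142203} \approx -9.8999 \cdot 10^{5}$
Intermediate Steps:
$O = \frac{6881361385}{142203}$ ($O = \frac{282910}{284406 \cdot \frac{1}{48647}} = \frac{282910}{\frac{284406}{48647}} = 282910 \cdot \frac{48647}{284406} = \frac{6881361385}{142203} \approx 48391.0$)
$V{\left(T \right)} = 0$ ($V{\left(T \right)} = \frac{1}{4} \cdot 0 = 0$)
$d{\left(m \right)} = \frac{m}{-14 + m}$ ($d{\left(m \right)} = \frac{m + 0}{m - 14} = \frac{m}{-14 + m}$)
$\frac{O - j}{s{\left(d{\left(-8 \right)} \right)}} = \frac{\frac{6881361385}{142203} - 408387}{\left(-8\right) \frac{1}{-14 - 8}} = \frac{\frac{6881361385}{142203} - 408387}{\left(-8\right) \frac{1}{-22}} = - \frac{51192495176}{142203 \left(\left(-8\right) \left(- \frac{1}{22}\right)\right)} = - \frac{51192495176}{142203 \cdot \frac{4}{11}} = \left(- \frac{51192495176}{142203}\right) \frac{11}{4} = - \frac{140779361734}{142203}$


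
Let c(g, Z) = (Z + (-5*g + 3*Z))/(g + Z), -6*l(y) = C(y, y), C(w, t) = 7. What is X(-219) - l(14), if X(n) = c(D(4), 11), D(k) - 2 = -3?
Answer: 91/15 ≈ 6.0667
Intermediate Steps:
D(k) = -1 (D(k) = 2 - 3 = -1)
l(y) = -7/6 (l(y) = -⅙*7 = -7/6)
c(g, Z) = (-5*g + 4*Z)/(Z + g)
X(n) = 49/10 (X(n) = (-5*(-1) + 4*11)/(11 - 1) = (5 + 44)/10 = (⅒)*49 = 49/10)
X(-219) - l(14) = 49/10 - 1*(-7/6) = 49/10 + 7/6 = 91/15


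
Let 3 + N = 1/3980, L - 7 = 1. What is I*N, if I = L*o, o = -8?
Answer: 191024/995 ≈ 191.98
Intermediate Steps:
L = 8 (L = 7 + 1 = 8)
N = -11939/3980 (N = -3 + 1/3980 = -11939/3980 ≈ -2.9997)
I = -64 (I = 8*(-8) = -64)
I*N = -64*(-11939/3980) = 191024/995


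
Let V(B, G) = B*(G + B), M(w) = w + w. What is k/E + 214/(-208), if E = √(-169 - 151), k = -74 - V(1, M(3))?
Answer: -107/104 + 81*I*√5/40 ≈ -1.0288 + 4.528*I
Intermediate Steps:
M(w) = 2*w
V(B, G) = B*(B + G)
k = -81 (k = -74 - (1 + 2*3) = -74 - (1 + 6) = -74 - 7 = -81)
E = 8*I*√5 (E = √(-320) = 8*I*√5 ≈ 17.889*I)
k/E + 214/(-208) = -81*(-I*√5/40) + 214/(-208) = -(-81)*I*√5/40 + 214*(-1/208) = 81*I*√5/40 - 107/104 = -107/104 + 81*I*√5/40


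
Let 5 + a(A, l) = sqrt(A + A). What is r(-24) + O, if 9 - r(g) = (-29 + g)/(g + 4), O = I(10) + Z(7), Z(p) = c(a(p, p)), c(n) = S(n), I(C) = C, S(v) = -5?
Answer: 227/20 ≈ 11.350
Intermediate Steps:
a(A, l) = -5 + sqrt(2)*sqrt(A) (a(A, l) = -5 + sqrt(A + A) = -5 + sqrt(2*A) = -5 + sqrt(2)*sqrt(A))
c(n) = -5
Z(p) = -5
O = 5 (O = 10 - 5 = 5)
r(g) = 9 - (-29 + g)/(4 + g) (r(g) = 9 - (-29 + g)/(g + 4) = 9 - (-29 + g)/(4 + g))
r(-24) + O = (65 + 8*(-24))/(4 - 24) + 5 = (65 - 192)/(-20) + 5 = -1/20*(-127) + 5 = 127/20 + 5 = 227/20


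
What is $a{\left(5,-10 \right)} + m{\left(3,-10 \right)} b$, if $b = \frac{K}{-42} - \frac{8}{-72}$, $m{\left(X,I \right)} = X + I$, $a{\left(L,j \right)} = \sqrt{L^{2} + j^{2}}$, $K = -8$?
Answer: $- \frac{19}{9} + 5 \sqrt{5} \approx 9.0692$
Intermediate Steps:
$m{\left(X,I \right)} = I + X$
$b = \frac{19}{63}$ ($b = - \frac{8}{-42} - \frac{8}{-72} = \left(-8\right) \left(- \frac{1}{42}\right) - - \frac{1}{9} = \frac{4}{21} + \frac{1}{9} = \frac{19}{63} \approx 0.30159$)
$a{\left(5,-10 \right)} + m{\left(3,-10 \right)} b = \sqrt{5^{2} + \left(-10\right)^{2}} + \left(-10 + 3\right) \frac{19}{63} = \sqrt{25 + 100} - \frac{19}{9} = \sqrt{125} - \frac{19}{9} = 5 \sqrt{5} - \frac{19}{9} = - \frac{19}{9} + 5 \sqrt{5}$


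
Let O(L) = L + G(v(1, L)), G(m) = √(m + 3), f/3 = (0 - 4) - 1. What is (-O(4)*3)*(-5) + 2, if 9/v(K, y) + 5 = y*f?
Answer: 62 + 3*√12090/13 ≈ 87.374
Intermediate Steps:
f = -15 (f = 3*((0 - 4) - 1) = 3*(-4 - 1) = 3*(-5) = -15)
v(K, y) = 9/(-5 - 15*y) (v(K, y) = 9/(-5 + y*(-15)) = 9/(-5 - 15*y))
G(m) = √(3 + m)
O(L) = L + √(3 - 9/(5 + 15*L))
(-O(4)*3)*(-5) + 2 = (-(4 + √(3 - 9/(5 + 15*4)))*3)*(-5) + 2 = (-(4 + √(3 - 9/(5 + 60)))*3)*(-5) + 2 = (-(4 + √(3 - 9/65))*3)*(-5) + 2 = (-(4 + √(186/65))*3)*(-5) + 2 = (-(4 + √12090/65)*3)*(-5) + 2 = ((-4 - √12090/65)*3)*(-5) + 2 = (-12 - 3*√12090/65)*(-5) + 2 = (60 + 3*√12090/13) + 2 = 62 + 3*√12090/13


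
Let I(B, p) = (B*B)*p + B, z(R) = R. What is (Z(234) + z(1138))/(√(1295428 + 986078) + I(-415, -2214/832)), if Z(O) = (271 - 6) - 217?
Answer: -94148827963840/36414058676958889 - 205244416*√2281506/36414058676958889 ≈ -0.0025940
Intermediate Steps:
I(B, p) = B + p*B² (I(B, p) = B²*p + B = p*B² + B = B + p*B²)
Z(O) = 48 (Z(O) = 265 - 217 = 48)
(Z(234) + z(1138))/(√(1295428 + 986078) + I(-415, -2214/832)) = (48 + 1138)/(√(1295428 + 986078) - 415*(1 - (-918810)/832)) = 1186/(√2281506 - 415*(1 - (-918810)/832)) = 1186/(√2281506 - 415*(1 - 415*(-1107/416))) = 1186/(√2281506 - 415*(1 + 459405/416)) = 1186/(√2281506 - 415*459821/416) = 1186/(√2281506 - 190825715/416) = 1186/(-190825715/416 + √2281506)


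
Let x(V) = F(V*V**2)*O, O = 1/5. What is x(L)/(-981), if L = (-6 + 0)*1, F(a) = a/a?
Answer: -1/4905 ≈ -0.00020387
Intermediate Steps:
F(a) = 1
O = 1/5 ≈ 0.20000
L = -6 (L = -6*1 = -6)
x(V) = 1/5 (x(V) = 1*(1/5) = 1/5)
x(L)/(-981) = (1/5)/(-981) = (1/5)*(-1/981) = -1/4905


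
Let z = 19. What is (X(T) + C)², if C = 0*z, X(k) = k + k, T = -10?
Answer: 400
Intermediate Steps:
X(k) = 2*k
C = 0 (C = 0*19 = 0)
(X(T) + C)² = (2*(-10) + 0)² = (-20 + 0)² = (-20)² = 400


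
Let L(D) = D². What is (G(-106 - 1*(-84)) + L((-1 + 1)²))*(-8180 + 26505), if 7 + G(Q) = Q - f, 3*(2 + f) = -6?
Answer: -458125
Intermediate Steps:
f = -4 (f = -2 + (⅓)*(-6) = -2 - 2 = -4)
G(Q) = -3 + Q (G(Q) = -7 + (Q - 1*(-4)) = -7 + (Q + 4) = -7 + (4 + Q) = -3 + Q)
(G(-106 - 1*(-84)) + L((-1 + 1)²))*(-8180 + 26505) = ((-3 + (-106 - 1*(-84))) + ((-1 + 1)²)²)*(-8180 + 26505) = ((-3 + (-106 + 84)) + (0²)²)*18325 = ((-3 - 22) + 0²)*18325 = (-25 + 0)*18325 = -25*18325 = -458125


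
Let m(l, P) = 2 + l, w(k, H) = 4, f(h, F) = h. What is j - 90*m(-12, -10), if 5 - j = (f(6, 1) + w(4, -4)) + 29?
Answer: 866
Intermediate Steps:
j = -34 (j = 5 - ((6 + 4) + 29) = 5 - (10 + 29) = 5 - 1*39 = 5 - 39 = -34)
j - 90*m(-12, -10) = -34 - 90*(2 - 12) = -34 - 90*(-10) = -34 + 900 = 866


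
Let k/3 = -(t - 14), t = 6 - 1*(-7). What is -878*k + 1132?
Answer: -1502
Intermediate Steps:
t = 13 (t = 6 + 7 = 13)
k = 3 (k = 3*(-(13 - 14)) = 3*(-1*(-1)) = 3*1 = 3)
-878*k + 1132 = -878*3 + 1132 = -2634 + 1132 = -1502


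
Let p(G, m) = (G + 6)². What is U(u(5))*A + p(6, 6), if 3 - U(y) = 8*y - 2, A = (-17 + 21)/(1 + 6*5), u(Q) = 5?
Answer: 4324/31 ≈ 139.48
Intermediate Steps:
p(G, m) = (6 + G)²
A = 4/31 (A = 4/(1 + 30) = 4/31 ≈ 0.12903)
U(y) = 5 - 8*y (U(y) = 3 - (8*y - 2) = 3 - (-2 + 8*y) = 3 + (2 - 8*y) = 5 - 8*y)
U(u(5))*A + p(6, 6) = (5 - 8*5)*(4/31) + (6 + 6)² = (5 - 40)*(4/31) + 12² = -35*4/31 + 144 = -140/31 + 144 = 4324/31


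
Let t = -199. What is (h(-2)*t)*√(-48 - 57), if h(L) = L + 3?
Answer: -199*I*√105 ≈ -2039.1*I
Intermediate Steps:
h(L) = 3 + L
(h(-2)*t)*√(-48 - 57) = ((3 - 2)*(-199))*√(-48 - 57) = (1*(-199))*√(-105) = -199*I*√105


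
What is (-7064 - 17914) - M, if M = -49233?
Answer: 24255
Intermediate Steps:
(-7064 - 17914) - M = (-7064 - 17914) - 1*(-49233) = -24978 + 49233 = 24255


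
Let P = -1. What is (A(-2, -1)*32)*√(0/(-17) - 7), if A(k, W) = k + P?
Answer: -96*I*√7 ≈ -253.99*I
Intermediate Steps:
A(k, W) = -1 + k (A(k, W) = k - 1 = -1 + k)
(A(-2, -1)*32)*√(0/(-17) - 7) = ((-1 - 2)*32)*√(0/(-17) - 7) = (-3*32)*√(0*(-1/17) - 7) = -96*√(0 - 7) = -96*I*√7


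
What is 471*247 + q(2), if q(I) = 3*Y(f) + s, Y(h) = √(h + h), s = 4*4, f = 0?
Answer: 116353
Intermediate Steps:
s = 16
Y(h) = √2*√h (Y(h) = √(2*h) = √2*√h)
q(I) = 16 (q(I) = 3*(√2*√0) + 16 = 3*(√2*0) + 16 = 3*0 + 16 = 0 + 16 = 16)
471*247 + q(2) = 471*247 + 16 = 116337 + 16 = 116353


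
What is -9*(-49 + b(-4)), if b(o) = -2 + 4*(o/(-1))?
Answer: 315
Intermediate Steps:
b(o) = -2 - 4*o (b(o) = -2 + 4*(o*(-1)) = -2 + 4*(-o) = -2 - 4*o)
-9*(-49 + b(-4)) = -9*(-49 + (-2 - 4*(-4))) = -9*(-49 + (-2 + 16)) = -9*(-49 + 14) = -9*(-35) = 315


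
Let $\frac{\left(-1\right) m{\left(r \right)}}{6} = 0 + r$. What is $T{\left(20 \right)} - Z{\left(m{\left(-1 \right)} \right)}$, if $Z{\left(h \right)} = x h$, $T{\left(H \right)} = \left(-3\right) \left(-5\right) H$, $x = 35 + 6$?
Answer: $54$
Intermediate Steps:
$x = 41$
$T{\left(H \right)} = 15 H$
$m{\left(r \right)} = - 6 r$ ($m{\left(r \right)} = - 6 \left(0 + r\right) = - 6 r$)
$Z{\left(h \right)} = 41 h$
$T{\left(20 \right)} - Z{\left(m{\left(-1 \right)} \right)} = 15 \cdot 20 - 41 \left(\left(-6\right) \left(-1\right)\right) = 300 - 41 \cdot 6 = 300 - 246 = 54$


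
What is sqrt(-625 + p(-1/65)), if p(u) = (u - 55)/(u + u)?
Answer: sqrt(1163) ≈ 34.103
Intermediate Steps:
p(u) = (-55 + u)/(2*u) (p(u) = (-55 + u)/((2*u)) = (-55 + u)*(1/(2*u)) = (-55 + u)/(2*u))
sqrt(-625 + p(-1/65)) = sqrt(-625 + (-55 - 1/65)/(2*((-1/65)))) = sqrt(-625 + (-55 - 1*1/65)/(2*((-1*1/65)))) = sqrt(-625 + (-55 - 1/65)/(2*(-1/65))) = sqrt(-625 + (1/2)*(-65)*(-3576/65)) = sqrt(-625 + 1788) = sqrt(1163)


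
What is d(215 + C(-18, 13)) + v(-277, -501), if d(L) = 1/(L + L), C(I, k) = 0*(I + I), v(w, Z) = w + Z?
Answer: -334539/430 ≈ -778.00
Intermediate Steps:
v(w, Z) = Z + w
C(I, k) = 0 (C(I, k) = 0*(2*I) = 0)
d(L) = 1/(2*L)
d(215 + C(-18, 13)) + v(-277, -501) = 1/(2*(215 + 0)) + (-501 - 277) = (½)/215 - 778 = (½)*(1/215) - 778 = 1/430 - 778 = -334539/430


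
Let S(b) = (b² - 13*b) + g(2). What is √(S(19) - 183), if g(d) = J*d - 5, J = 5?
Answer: 8*I ≈ 8.0*I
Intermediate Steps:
g(d) = -5 + 5*d (g(d) = 5*d - 5 = -5 + 5*d)
S(b) = 5 + b² - 13*b (S(b) = (b² - 13*b) + (-5 + 5*2) = (b² - 13*b) + (-5 + 10) = (b² - 13*b) + 5 = 5 + b² - 13*b)
√(S(19) - 183) = √((5 + 19² - 13*19) - 183) = √((5 + 361 - 247) - 183) = √(119 - 183) = √(-64) = 8*I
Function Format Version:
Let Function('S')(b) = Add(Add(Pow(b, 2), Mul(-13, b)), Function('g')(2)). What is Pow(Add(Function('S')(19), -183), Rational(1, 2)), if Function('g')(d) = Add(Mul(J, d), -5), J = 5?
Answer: Mul(8, I) ≈ Mul(8.0000, I)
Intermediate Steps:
Function('g')(d) = Add(-5, Mul(5, d)) (Function('g')(d) = Add(Mul(5, d), -5) = Add(-5, Mul(5, d)))
Function('S')(b) = Add(5, Pow(b, 2), Mul(-13, b)) (Function('S')(b) = Add(Add(Pow(b, 2), Mul(-13, b)), Add(-5, Mul(5, 2))) = Add(Add(Pow(b, 2), Mul(-13, b)), Add(-5, 10)) = Add(Add(Pow(b, 2), Mul(-13, b)), 5) = Add(5, Pow(b, 2), Mul(-13, b)))
Pow(Add(Function('S')(19), -183), Rational(1, 2)) = Pow(Add(Add(5, Pow(19, 2), Mul(-13, 19)), -183), Rational(1, 2)) = Pow(Add(Add(5, 361, -247), -183), Rational(1, 2)) = Pow(Add(119, -183), Rational(1, 2)) = Pow(-64, Rational(1, 2)) = Mul(8, I)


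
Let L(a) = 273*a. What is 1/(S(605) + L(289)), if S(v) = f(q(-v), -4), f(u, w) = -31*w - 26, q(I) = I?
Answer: 1/78995 ≈ 1.2659e-5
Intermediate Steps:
f(u, w) = -26 - 31*w
S(v) = 98 (S(v) = -26 - 31*(-4) = -26 + 124 = 98)
1/(S(605) + L(289)) = 1/(98 + 273*289) = 1/(98 + 78897) = 1/78995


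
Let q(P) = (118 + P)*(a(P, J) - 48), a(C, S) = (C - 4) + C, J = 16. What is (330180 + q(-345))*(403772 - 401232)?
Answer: 1266479560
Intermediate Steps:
a(C, S) = -4 + 2*C (a(C, S) = (-4 + C) + C = -4 + 2*C)
q(P) = (-52 + 2*P)*(118 + P) (q(P) = (118 + P)*((-4 + 2*P) - 48) = (118 + P)*(-52 + 2*P) = (-52 + 2*P)*(118 + P))
(330180 + q(-345))*(403772 - 401232) = (330180 + (-6136 + 2*(-345)² + 184*(-345)))*(403772 - 401232) = (330180 + (-6136 + 2*119025 - 63480))*2540 = (330180 + (-6136 + 238050 - 63480))*2540 = (330180 + 168434)*2540 = 498614*2540 = 1266479560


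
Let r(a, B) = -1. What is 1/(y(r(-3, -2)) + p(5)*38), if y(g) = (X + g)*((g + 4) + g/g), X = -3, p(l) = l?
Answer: 1/174 ≈ 0.0057471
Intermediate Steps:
y(g) = (-3 + g)*(5 + g) (y(g) = (-3 + g)*((g + 4) + g/g) = (-3 + g)*((4 + g) + 1) = (-3 + g)*(5 + g))
1/(y(r(-3, -2)) + p(5)*38) = 1/((-15 + (-1)**2 + 2*(-1)) + 5*38) = 1/((-15 + 1 - 2) + 190) = 1/(-16 + 190) = 1/174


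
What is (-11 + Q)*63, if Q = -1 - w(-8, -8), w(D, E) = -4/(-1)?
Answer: -1008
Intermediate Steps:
w(D, E) = 4 (w(D, E) = -4*(-1) = 4)
Q = -5 (Q = -1 - 1*4 = -1 - 4 = -5)
(-11 + Q)*63 = (-11 - 5)*63 = -16*63 = -1008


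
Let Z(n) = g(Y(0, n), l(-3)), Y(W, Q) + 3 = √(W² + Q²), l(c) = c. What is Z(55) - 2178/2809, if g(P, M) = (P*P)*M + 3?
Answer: -22780359/2809 ≈ -8109.8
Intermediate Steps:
Y(W, Q) = -3 + √(Q² + W²) (Y(W, Q) = -3 + √(W² + Q²) = -3 + √(Q² + W²))
g(P, M) = 3 + M*P² (g(P, M) = P²*M + 3 = M*P² + 3 = 3 + M*P²)
Z(n) = 3 - 3*(-3 + √(n²))² (Z(n) = 3 - 3*(-3 + √(n² + 0²))² = 3 - 3*(-3 + √(n² + 0))² = 3 - 3*(-3 + √(n²))²)
Z(55) - 2178/2809 = (3 - 3*(-3 + √(55²))²) - 2178/2809 = (3 - 3*(-3 + √3025)²) - 2178*1/2809 = (3 - 3*(-3 + 55)²) - 2178/2809 = (3 - 3*52²) - 2178/2809 = (3 - 3*2704) - 2178/2809 = (3 - 8112) - 2178/2809 = -8109 - 2178/2809 = -22780359/2809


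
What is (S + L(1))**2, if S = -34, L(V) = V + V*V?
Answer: 1024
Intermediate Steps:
L(V) = V + V**2
(S + L(1))**2 = (-34 + 1*(1 + 1))**2 = (-34 + 1*2)**2 = (-34 + 2)**2 = (-32)**2 = 1024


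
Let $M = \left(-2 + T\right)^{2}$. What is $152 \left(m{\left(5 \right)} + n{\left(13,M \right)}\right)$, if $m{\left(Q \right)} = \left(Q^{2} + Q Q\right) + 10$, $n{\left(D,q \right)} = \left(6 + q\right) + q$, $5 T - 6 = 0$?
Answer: $\frac{255664}{25} \approx 10227.0$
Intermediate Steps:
$T = \frac{6}{5}$ ($T = \frac{6}{5} + \frac{1}{5} \cdot 0 = \frac{6}{5} + 0 = \frac{6}{5} \approx 1.2$)
$M = \frac{16}{25}$ ($M = \left(-2 + \frac{6}{5}\right)^{2} = \left(- \frac{4}{5}\right)^{2} = \frac{16}{25} \approx 0.64$)
$n{\left(D,q \right)} = 6 + 2 q$
$m{\left(Q \right)} = 10 + 2 Q^{2}$ ($m{\left(Q \right)} = \left(Q^{2} + Q^{2}\right) + 10 = 2 Q^{2} + 10 = 10 + 2 Q^{2}$)
$152 \left(m{\left(5 \right)} + n{\left(13,M \right)}\right) = 152 \left(\left(10 + 2 \cdot 5^{2}\right) + \left(6 + 2 \cdot \frac{16}{25}\right)\right) = 152 \left(\left(10 + 2 \cdot 25\right) + \left(6 + \frac{32}{25}\right)\right) = 152 \left(\left(10 + 50\right) + \frac{182}{25}\right) = 152 \left(60 + \frac{182}{25}\right) = 152 \cdot \frac{1682}{25} = \frac{255664}{25}$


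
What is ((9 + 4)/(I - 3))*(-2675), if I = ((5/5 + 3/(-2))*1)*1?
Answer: 69550/7 ≈ 9935.7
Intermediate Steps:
I = -1/2 (I = ((5*(1/5) + 3*(-1/2))*1)*1 = ((1 - 3/2)*1)*1 = -1/2*1*1 = -1/2*1 = -1/2 ≈ -0.50000)
((9 + 4)/(I - 3))*(-2675) = ((9 + 4)/(-1/2 - 3))*(-2675) = (13/(-7/2))*(-2675) = (13*(-2/7))*(-2675) = -26/7*(-2675) = 69550/7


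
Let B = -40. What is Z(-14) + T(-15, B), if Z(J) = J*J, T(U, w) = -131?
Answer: 65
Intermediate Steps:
Z(J) = J**2
Z(-14) + T(-15, B) = (-14)**2 - 131 = 196 - 131 = 65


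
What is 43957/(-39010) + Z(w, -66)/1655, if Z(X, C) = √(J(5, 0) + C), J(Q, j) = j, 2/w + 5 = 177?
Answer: -43957/39010 + I*√66/1655 ≈ -1.1268 + 0.0049088*I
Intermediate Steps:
w = 1/86 (w = 2/(-5 + 177) = 2/172 = 2*(1/172) = 1/86 ≈ 0.011628)
Z(X, C) = √C (Z(X, C) = √(0 + C) = √C)
43957/(-39010) + Z(w, -66)/1655 = 43957/(-39010) + √(-66)/1655 = 43957*(-1/39010) + (I*√66)*(1/1655) = -43957/39010 + I*√66/1655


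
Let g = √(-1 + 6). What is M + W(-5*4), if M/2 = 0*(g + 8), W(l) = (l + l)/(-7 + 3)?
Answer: 10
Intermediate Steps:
g = √5 ≈ 2.2361
W(l) = -l/2 (W(l) = (2*l)/(-4) = (2*l)*(-¼) = -l/2)
M = 0 (M = 2*(0*(√5 + 8)) = 2*(0*(8 + √5)) = 2*0 = 0)
M + W(-5*4) = 0 - (-5)*4/2 = 0 - ½*(-20) = 0 + 10 = 10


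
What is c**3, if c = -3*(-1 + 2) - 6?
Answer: -729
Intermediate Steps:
c = -9 (c = -3*1 - 6 = -3 - 6 = -9)
c**3 = (-9)**3 = -729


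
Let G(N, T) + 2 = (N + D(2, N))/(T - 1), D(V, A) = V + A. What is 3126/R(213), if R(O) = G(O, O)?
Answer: 165678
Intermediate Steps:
D(V, A) = A + V
G(N, T) = -2 + (2 + 2*N)/(-1 + T) (G(N, T) = -2 + (N + (N + 2))/(T - 1) = -2 + (N + (2 + N))/(-1 + T) = -2 + (2 + 2*N)/(-1 + T))
R(O) = 4/(-1 + O) (R(O) = 2*(2 + O - O)/(-1 + O) = 2*2/(-1 + O) = 4/(-1 + O))
3126/R(213) = 3126/((4/(-1 + 213))) = 3126/((4/212)) = 3126/((4*(1/212))) = 3126/(1/53) = 3126*53 = 165678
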